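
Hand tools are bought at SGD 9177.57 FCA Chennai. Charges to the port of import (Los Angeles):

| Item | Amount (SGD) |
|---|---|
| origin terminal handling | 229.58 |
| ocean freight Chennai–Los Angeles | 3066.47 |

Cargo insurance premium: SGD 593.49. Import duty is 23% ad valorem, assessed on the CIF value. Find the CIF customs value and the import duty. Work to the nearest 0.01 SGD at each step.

CIF = FCA price + pre-shipment costs + freight + insurance
CIF = 9177.57 + 229.58 + 3066.47 + 593.49 = 13067.11
Import duty = 13067.11 × 23% = 3005.44

CIF value: SGD 13067.11; import duty: SGD 3005.44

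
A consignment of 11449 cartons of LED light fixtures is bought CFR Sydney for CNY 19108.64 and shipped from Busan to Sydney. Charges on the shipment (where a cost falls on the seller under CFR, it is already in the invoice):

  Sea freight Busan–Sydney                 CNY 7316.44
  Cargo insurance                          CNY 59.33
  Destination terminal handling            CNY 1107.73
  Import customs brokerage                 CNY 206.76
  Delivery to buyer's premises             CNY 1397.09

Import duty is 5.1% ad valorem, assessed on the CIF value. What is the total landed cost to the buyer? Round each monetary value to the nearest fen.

CFR: the seller pays costs through ocean freight to the destination port, but not insurance.
Already in the invoice (seller's account under CFR): freight — exclude.
CIF value = CFR price + insurance = 19108.64 + 59.33 = 19167.97
Import duty = 19167.97 × 5.1% = 977.57
Buyer bears: insurance 59.33 + destination terminal 1107.73 + brokerage 206.76 + delivery 1397.09 + duty 977.57 = 3748.48
Landed cost = invoice 19108.64 + 3748.48 = 22857.12

Total landed cost: CNY 22857.12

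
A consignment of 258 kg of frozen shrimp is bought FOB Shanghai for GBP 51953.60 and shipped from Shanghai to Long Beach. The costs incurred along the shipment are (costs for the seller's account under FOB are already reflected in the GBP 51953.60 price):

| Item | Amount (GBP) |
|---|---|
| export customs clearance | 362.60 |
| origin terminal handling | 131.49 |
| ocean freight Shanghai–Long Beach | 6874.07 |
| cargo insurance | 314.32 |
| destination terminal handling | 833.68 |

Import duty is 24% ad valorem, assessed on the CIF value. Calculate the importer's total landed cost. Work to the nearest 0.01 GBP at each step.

Total landed cost: GBP 74169.75

FOB: the seller bears costs until goods are on board at the origin port; the buyer bears freight, insurance and all costs thereafter.
Already in the invoice (seller's account under FOB): export clearance, origin terminal — exclude.
CIF value = FOB price + freight + insurance = 51953.60 + 6874.07 + 314.32 = 59141.99
Import duty = 59141.99 × 24% = 14194.08
Buyer bears: freight 6874.07 + insurance 314.32 + destination terminal 833.68 + duty 14194.08 = 22216.15
Landed cost = invoice 51953.60 + 22216.15 = 74169.75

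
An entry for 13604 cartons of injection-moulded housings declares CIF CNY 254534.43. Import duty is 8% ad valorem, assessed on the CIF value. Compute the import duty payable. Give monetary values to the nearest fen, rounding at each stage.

Import duty = 254534.43 × 8% = 20362.75

Import duty: CNY 20362.75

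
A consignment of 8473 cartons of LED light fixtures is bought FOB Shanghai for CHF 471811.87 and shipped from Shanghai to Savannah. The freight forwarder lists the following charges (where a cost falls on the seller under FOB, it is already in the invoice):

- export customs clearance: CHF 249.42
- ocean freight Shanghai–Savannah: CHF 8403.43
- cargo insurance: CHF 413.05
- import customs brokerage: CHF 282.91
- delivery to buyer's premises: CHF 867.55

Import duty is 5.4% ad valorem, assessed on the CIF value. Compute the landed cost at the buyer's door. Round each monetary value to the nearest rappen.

FOB: the seller bears costs until goods are on board at the origin port; the buyer bears freight, insurance and all costs thereafter.
Already in the invoice (seller's account under FOB): export clearance — exclude.
CIF value = FOB price + freight + insurance = 471811.87 + 8403.43 + 413.05 = 480628.35
Import duty = 480628.35 × 5.4% = 25953.93
Buyer bears: freight 8403.43 + insurance 413.05 + brokerage 282.91 + delivery 867.55 + duty 25953.93 = 35920.87
Landed cost = invoice 471811.87 + 35920.87 = 507732.74

Total landed cost: CHF 507732.74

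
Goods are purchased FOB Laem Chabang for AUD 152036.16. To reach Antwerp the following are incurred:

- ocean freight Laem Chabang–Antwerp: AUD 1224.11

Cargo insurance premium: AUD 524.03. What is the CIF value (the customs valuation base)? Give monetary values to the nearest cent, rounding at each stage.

CIF value: AUD 153784.30

CIF = FOB price + freight + insurance
CIF = 152036.16 + 1224.11 + 524.03 = 153784.30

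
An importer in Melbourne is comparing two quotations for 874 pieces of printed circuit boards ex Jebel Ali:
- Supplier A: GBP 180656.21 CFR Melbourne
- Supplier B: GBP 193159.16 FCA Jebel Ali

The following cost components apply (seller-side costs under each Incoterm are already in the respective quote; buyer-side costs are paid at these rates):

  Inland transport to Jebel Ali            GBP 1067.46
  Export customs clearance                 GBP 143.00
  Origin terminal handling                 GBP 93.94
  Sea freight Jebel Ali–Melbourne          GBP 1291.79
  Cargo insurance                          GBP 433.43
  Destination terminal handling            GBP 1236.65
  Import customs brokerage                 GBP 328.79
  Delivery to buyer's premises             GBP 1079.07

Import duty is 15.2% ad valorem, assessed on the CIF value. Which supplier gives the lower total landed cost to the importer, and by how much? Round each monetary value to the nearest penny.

Supplier A (CFR):
CIF value = CFR price + insurance = 180656.21 + 433.43 = 181089.64
Import duty = 181089.64 × 15.2% = 27525.63
Buyer bears (A): 433.43 + 1236.65 + 328.79 + 1079.07 = 3077.94
Landed cost (A) = invoice 180656.21 + 3077.94 + duty 27525.63 = 211259.78
Supplier B (FCA):
CIF value = FCA price + origin terminal + freight + insurance = 193159.16 + 93.94 + 1291.79 + 433.43 = 194978.32
Import duty = 194978.32 × 15.2% = 29636.70
Buyer bears (B): 93.94 + 1291.79 + 433.43 + 1236.65 + 328.79 + 1079.07 = 4463.67
Landed cost (B) = invoice 193159.16 + 4463.67 + duty 29636.70 = 227259.53
Difference = |211259.78 − 227259.53| = 15999.75

Supplier A is cheaper by GBP 15999.75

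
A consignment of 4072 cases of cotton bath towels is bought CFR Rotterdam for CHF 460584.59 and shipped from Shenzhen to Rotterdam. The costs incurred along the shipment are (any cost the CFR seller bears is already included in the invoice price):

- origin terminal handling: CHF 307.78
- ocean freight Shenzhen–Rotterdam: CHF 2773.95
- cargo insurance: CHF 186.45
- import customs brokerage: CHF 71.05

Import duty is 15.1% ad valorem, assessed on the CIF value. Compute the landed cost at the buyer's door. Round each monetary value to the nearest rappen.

CFR: the seller pays costs through ocean freight to the destination port, but not insurance.
Already in the invoice (seller's account under CFR): origin terminal, freight — exclude.
CIF value = CFR price + insurance = 460584.59 + 186.45 = 460771.04
Import duty = 460771.04 × 15.1% = 69576.43
Buyer bears: insurance 186.45 + brokerage 71.05 + duty 69576.43 = 69833.93
Landed cost = invoice 460584.59 + 69833.93 = 530418.52

Total landed cost: CHF 530418.52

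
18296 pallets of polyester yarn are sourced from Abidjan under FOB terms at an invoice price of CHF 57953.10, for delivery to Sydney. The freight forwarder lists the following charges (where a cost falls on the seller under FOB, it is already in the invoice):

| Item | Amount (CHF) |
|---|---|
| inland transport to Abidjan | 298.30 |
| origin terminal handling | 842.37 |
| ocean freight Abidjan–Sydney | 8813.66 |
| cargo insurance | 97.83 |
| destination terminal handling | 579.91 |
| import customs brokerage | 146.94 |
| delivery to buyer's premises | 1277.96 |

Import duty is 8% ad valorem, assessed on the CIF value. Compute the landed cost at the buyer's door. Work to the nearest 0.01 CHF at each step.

Total landed cost: CHF 74218.57

FOB: the seller bears costs until goods are on board at the origin port; the buyer bears freight, insurance and all costs thereafter.
Already in the invoice (seller's account under FOB): inland to port, origin terminal — exclude.
CIF value = FOB price + freight + insurance = 57953.10 + 8813.66 + 97.83 = 66864.59
Import duty = 66864.59 × 8% = 5349.17
Buyer bears: freight 8813.66 + insurance 97.83 + destination terminal 579.91 + brokerage 146.94 + delivery 1277.96 + duty 5349.17 = 16265.47
Landed cost = invoice 57953.10 + 16265.47 = 74218.57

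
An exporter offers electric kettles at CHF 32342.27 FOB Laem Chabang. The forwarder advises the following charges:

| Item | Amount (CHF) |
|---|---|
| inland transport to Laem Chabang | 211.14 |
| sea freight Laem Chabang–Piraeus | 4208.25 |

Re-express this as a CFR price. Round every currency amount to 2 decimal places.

CFR price: CHF 36550.52

Not relevant to the conversion: inland to port — on the seller under both FOB and CFR; already in the FOB price and stays in the CFR price.
From FOB to CFR, the seller additionally bears: freight.
CFR price = 32342.27 + 4208.25 = 36550.52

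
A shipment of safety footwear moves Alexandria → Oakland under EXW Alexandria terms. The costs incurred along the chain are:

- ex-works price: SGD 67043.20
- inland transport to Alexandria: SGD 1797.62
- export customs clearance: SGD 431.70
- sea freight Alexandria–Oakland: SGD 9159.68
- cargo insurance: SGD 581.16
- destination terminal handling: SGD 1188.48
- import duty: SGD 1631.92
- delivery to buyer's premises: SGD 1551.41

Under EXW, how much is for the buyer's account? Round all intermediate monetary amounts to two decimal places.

Buyer's account: SGD 16341.97

EXW: the seller makes goods available at their premises; the buyer bears all onward costs.
Seller's account: goods 67043.20 = 67043.20
Buyer's account: inland to port 1797.62 + export clearance 431.70 + freight 9159.68 + insurance 581.16 + destination terminal 1188.48 + duty 1631.92 + delivery 1551.41 = 16341.97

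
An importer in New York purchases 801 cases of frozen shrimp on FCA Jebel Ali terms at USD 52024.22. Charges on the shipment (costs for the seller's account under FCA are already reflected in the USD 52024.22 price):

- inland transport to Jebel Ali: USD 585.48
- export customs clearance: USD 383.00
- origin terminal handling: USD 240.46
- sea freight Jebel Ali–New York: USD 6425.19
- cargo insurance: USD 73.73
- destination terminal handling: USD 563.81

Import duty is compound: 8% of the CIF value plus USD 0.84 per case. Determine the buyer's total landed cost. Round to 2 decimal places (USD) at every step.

FCA: the seller delivers export-cleared goods to the carrier; the buyer bears costs from that point.
Already in the invoice (seller's account under FCA): inland to port, export clearance — exclude.
CIF value = FCA price + origin terminal + freight + insurance = 52024.22 + 240.46 + 6425.19 + 73.73 = 58763.60
Ad valorem component: 58763.60 × 8% = 4701.09
Specific component: 801 × 0.84 = 672.84
Import duty = 4701.09 + 672.84 = 5373.93
Buyer bears: origin terminal 240.46 + freight 6425.19 + insurance 73.73 + destination terminal 563.81 + duty 5373.93 = 12677.12
Landed cost = invoice 52024.22 + 12677.12 = 64701.34

Total landed cost: USD 64701.34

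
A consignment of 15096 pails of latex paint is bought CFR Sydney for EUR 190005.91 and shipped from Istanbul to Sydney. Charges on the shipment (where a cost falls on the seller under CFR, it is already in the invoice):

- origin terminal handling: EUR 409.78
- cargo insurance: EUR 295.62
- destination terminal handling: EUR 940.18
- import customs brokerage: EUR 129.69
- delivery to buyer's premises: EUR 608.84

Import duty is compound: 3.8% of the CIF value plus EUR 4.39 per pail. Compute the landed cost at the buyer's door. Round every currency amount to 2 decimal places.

Total landed cost: EUR 265483.14

CFR: the seller pays costs through ocean freight to the destination port, but not insurance.
Already in the invoice (seller's account under CFR): origin terminal — exclude.
CIF value = CFR price + insurance = 190005.91 + 295.62 = 190301.53
Ad valorem component: 190301.53 × 3.8% = 7231.46
Specific component: 15096 × 4.39 = 66271.44
Import duty = 7231.46 + 66271.44 = 73502.90
Buyer bears: insurance 295.62 + destination terminal 940.18 + brokerage 129.69 + delivery 608.84 + duty 73502.90 = 75477.23
Landed cost = invoice 190005.91 + 75477.23 = 265483.14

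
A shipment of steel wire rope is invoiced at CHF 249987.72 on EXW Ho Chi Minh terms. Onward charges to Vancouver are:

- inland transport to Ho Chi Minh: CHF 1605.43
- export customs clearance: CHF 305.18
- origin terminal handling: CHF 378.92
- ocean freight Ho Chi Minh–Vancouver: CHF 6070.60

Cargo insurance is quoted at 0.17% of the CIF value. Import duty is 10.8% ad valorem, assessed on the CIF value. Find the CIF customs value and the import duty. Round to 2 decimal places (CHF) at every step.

Let C be the CIF value. C = EXW price + pre-shipment costs + freight + 0.17% × C
C − 0.17% × C = 249987.72 + 1605.43 + 305.18 + 378.92 + 6070.60
0.9983 × C = 258347.85
C = 258347.85 / 0.9983 = 258787.79
Insurance premium = 0.17% × 258787.79 = 439.94
Import duty = 258787.79 × 10.8% = 27949.08

CIF value: CHF 258787.79; import duty: CHF 27949.08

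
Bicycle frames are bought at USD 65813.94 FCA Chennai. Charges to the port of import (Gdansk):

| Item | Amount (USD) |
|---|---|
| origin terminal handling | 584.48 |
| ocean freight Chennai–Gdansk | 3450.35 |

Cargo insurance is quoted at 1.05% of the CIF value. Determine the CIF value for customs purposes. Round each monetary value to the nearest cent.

Let C be the CIF value. C = FCA price + pre-shipment costs + freight + 1.05% × C
C − 1.05% × C = 65813.94 + 584.48 + 3450.35
0.9895 × C = 69848.77
C = 69848.77 / 0.9895 = 70589.96
Insurance premium = 1.05% × 70589.96 = 741.19

CIF value: USD 70589.96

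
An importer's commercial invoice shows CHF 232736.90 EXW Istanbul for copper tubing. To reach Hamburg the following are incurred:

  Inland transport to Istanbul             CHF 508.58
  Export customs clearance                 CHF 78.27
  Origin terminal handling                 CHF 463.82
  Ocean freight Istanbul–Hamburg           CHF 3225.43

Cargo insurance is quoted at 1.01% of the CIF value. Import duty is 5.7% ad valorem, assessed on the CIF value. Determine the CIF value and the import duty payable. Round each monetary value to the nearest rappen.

Let C be the CIF value. C = EXW price + pre-shipment costs + freight + 1.01% × C
C − 1.01% × C = 232736.90 + 508.58 + 78.27 + 463.82 + 3225.43
0.9899 × C = 237013.00
C = 237013.00 / 0.9899 = 239431.26
Insurance premium = 1.01% × 239431.26 = 2418.26
Import duty = 239431.26 × 5.7% = 13647.58

CIF value: CHF 239431.26; import duty: CHF 13647.58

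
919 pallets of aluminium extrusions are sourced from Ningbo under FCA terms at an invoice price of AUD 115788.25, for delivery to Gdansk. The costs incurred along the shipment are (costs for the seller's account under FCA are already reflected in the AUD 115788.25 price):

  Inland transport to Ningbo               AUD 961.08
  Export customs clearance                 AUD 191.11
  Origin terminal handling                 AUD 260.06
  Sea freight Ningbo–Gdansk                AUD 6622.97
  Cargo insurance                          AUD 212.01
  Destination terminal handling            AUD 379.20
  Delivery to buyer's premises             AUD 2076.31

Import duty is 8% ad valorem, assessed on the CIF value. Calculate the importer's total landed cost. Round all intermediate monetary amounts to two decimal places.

FCA: the seller delivers export-cleared goods to the carrier; the buyer bears costs from that point.
Already in the invoice (seller's account under FCA): inland to port, export clearance — exclude.
CIF value = FCA price + origin terminal + freight + insurance = 115788.25 + 260.06 + 6622.97 + 212.01 = 122883.29
Import duty = 122883.29 × 8% = 9830.66
Buyer bears: origin terminal 260.06 + freight 6622.97 + insurance 212.01 + destination terminal 379.20 + delivery 2076.31 + duty 9830.66 = 19381.21
Landed cost = invoice 115788.25 + 19381.21 = 135169.46

Total landed cost: AUD 135169.46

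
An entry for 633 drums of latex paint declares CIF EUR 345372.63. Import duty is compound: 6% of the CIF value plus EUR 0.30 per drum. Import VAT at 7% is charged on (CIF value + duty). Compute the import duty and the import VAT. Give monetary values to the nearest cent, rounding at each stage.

Import duty: EUR 20912.26; import VAT: EUR 25639.94

Ad valorem component: 345372.63 × 6% = 20722.36
Specific component: 633 × 0.30 = 189.90
Import duty = 20722.36 + 189.90 = 20912.26
VAT base = CIF + duty = 345372.63 + 20912.26 = 366284.89
Import VAT = 366284.89 × 7% = 25639.94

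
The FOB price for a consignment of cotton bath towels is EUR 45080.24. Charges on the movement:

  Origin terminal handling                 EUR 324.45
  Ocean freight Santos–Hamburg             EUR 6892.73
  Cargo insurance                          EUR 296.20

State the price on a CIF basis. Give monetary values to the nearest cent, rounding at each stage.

Not relevant to the conversion: origin terminal — on the seller under both FOB and CIF; already in the FOB price and stays in the CIF price.
From FOB to CIF, the seller additionally bears: freight, insurance.
CIF price = 45080.24 + 6892.73 + 296.20 = 52269.17

CIF price: EUR 52269.17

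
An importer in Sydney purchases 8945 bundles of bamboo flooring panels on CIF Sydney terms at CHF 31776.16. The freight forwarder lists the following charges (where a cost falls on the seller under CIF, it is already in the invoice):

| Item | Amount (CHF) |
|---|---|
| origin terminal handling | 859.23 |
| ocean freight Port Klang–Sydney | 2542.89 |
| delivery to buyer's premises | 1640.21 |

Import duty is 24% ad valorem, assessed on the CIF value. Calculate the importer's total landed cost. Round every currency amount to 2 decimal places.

Total landed cost: CHF 41042.65

CIF: the seller pays costs through ocean freight and marine insurance to the destination port.
Already in the invoice (seller's account under CIF): origin terminal, freight — exclude.
The CIF price already equals the CIF value: 31776.16
Import duty = 31776.16 × 24% = 7626.28
Buyer bears: delivery 1640.21 + duty 7626.28 = 9266.49
Landed cost = invoice 31776.16 + 9266.49 = 41042.65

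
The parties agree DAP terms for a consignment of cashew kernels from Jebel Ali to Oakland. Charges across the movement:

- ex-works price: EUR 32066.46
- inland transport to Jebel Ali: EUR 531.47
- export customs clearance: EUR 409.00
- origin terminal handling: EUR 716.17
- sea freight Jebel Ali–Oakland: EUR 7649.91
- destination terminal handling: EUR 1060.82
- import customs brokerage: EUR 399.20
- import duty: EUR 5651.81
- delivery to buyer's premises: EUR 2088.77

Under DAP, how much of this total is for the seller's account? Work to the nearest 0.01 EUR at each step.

DAP: the seller bears all costs to the named destination except import duty and clearance.
Seller's account: goods 32066.46 + inland to port 531.47 + export clearance 409.00 + origin terminal 716.17 + freight 7649.91 + destination terminal 1060.82 + delivery 2088.77 = 44522.60
Buyer's account: brokerage 399.20 + duty 5651.81 = 6051.01

Seller's account: EUR 44522.60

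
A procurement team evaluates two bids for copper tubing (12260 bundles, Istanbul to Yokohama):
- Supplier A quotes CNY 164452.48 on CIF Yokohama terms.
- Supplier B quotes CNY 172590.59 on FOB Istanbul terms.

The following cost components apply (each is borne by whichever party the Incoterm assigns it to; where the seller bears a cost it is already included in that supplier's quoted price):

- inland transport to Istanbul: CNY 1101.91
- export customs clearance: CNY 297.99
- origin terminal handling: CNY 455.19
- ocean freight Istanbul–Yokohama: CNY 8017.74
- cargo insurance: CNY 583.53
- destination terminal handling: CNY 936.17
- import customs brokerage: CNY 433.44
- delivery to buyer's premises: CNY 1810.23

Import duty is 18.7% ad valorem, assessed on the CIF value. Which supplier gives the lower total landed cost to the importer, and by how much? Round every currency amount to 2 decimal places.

Supplier A is cheaper by CNY 19869.65

Supplier A (CIF):
The CIF price already equals the CIF value: 164452.48
Import duty = 164452.48 × 18.7% = 30752.61
Buyer bears (A): 936.17 + 433.44 + 1810.23 = 3179.84
Landed cost (A) = invoice 164452.48 + 3179.84 + duty 30752.61 = 198384.93
Supplier B (FOB):
CIF value = FOB price + freight + insurance = 172590.59 + 8017.74 + 583.53 = 181191.86
Import duty = 181191.86 × 18.7% = 33882.88
Buyer bears (B): 8017.74 + 583.53 + 936.17 + 433.44 + 1810.23 = 11781.11
Landed cost (B) = invoice 172590.59 + 11781.11 + duty 33882.88 = 218254.58
Difference = |198384.93 − 218254.58| = 19869.65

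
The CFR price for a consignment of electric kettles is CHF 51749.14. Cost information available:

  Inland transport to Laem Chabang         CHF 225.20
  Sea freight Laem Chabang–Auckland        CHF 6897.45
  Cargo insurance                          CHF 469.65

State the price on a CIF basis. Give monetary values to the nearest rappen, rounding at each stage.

Not relevant to the conversion: inland to port, freight — on the seller under both CFR and CIF; already in the CFR price and stays in the CIF price.
From CFR to CIF, the seller additionally bears: insurance.
CIF price = 51749.14 + 469.65 = 52218.79

CIF price: CHF 52218.79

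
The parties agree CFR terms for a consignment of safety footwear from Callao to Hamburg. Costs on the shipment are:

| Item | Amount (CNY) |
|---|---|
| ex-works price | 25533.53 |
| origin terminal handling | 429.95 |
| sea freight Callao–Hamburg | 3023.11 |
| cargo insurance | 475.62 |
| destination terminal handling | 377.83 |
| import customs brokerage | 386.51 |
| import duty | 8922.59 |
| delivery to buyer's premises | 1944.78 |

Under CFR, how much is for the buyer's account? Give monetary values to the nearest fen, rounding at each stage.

CFR: the seller pays costs through ocean freight to the destination port, but not insurance.
Seller's account: goods 25533.53 + origin terminal 429.95 + freight 3023.11 = 28986.59
Buyer's account: insurance 475.62 + destination terminal 377.83 + brokerage 386.51 + duty 8922.59 + delivery 1944.78 = 12107.33

Buyer's account: CNY 12107.33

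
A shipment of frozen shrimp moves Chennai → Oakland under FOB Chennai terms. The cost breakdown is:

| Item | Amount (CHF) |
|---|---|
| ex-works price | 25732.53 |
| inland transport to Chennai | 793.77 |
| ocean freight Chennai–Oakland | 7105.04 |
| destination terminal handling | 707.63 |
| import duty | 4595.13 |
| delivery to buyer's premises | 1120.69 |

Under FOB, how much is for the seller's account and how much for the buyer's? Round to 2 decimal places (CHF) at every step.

FOB: the seller bears costs until goods are on board at the origin port; the buyer bears freight, insurance and all costs thereafter.
Seller's account: goods 25732.53 + inland to port 793.77 = 26526.30
Buyer's account: freight 7105.04 + destination terminal 707.63 + duty 4595.13 + delivery 1120.69 = 13528.49

Seller: CHF 26526.30; buyer: CHF 13528.49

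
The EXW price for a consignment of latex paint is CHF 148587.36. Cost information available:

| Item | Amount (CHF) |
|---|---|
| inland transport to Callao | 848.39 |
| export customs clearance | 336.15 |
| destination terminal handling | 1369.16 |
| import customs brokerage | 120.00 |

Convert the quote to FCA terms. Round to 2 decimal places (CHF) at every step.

FCA price: CHF 149771.90

Not relevant to the conversion: brokerage, destination terminal — on the buyer under both terms; not part of either seller's price.
From EXW to FCA, the seller additionally bears: inland to port, export clearance.
FCA price = 148587.36 + 848.39 + 336.15 = 149771.90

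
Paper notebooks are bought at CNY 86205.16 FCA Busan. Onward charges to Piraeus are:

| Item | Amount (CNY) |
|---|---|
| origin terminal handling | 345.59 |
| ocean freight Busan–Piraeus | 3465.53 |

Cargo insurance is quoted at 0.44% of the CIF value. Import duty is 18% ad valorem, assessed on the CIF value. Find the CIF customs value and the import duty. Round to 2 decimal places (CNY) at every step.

CIF value: CNY 90414.10; import duty: CNY 16274.54

Let C be the CIF value. C = FCA price + pre-shipment costs + freight + 0.44% × C
C − 0.44% × C = 86205.16 + 345.59 + 3465.53
0.9956 × C = 90016.28
C = 90016.28 / 0.9956 = 90414.10
Insurance premium = 0.44% × 90414.10 = 397.82
Import duty = 90414.10 × 18% = 16274.54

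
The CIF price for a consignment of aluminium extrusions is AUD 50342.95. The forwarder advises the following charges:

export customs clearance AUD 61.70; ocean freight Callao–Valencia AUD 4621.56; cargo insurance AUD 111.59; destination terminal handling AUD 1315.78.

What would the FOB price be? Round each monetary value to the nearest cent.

FOB price: AUD 45609.80

Not relevant to the conversion: export clearance — on the seller under both CIF and FOB; already in the CIF price and stays in the FOB price. destination terminal — on the buyer under both terms; not part of either seller's price.
From CIF to FOB, the seller no longer bears: freight, insurance.
FOB price = 50342.95 − 4621.56 − 111.59 = 45609.80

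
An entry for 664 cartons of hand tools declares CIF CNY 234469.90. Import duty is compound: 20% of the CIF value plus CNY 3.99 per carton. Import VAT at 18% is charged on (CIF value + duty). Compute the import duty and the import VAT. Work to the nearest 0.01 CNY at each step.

Import duty: CNY 49543.34; import VAT: CNY 51122.38

Ad valorem component: 234469.90 × 20% = 46893.98
Specific component: 664 × 3.99 = 2649.36
Import duty = 46893.98 + 2649.36 = 49543.34
VAT base = CIF + duty = 234469.90 + 49543.34 = 284013.24
Import VAT = 284013.24 × 18% = 51122.38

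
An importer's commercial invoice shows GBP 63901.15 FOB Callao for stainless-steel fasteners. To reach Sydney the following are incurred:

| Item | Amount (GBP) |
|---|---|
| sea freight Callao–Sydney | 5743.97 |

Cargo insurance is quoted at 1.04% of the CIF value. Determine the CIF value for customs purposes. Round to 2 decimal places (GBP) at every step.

Let C be the CIF value. C = FOB price + freight + 1.04% × C
C − 1.04% × C = 63901.15 + 5743.97
0.9896 × C = 69645.12
C = 69645.12 / 0.9896 = 70377.04
Insurance premium = 1.04% × 70377.04 = 731.92

CIF value: GBP 70377.04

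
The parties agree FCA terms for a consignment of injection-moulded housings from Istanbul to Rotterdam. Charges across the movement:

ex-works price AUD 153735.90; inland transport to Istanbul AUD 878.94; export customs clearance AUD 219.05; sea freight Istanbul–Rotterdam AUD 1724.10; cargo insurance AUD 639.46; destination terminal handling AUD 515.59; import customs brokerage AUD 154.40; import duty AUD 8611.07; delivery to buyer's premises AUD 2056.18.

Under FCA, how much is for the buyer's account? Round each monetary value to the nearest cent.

FCA: the seller delivers export-cleared goods to the carrier; the buyer bears costs from that point.
Seller's account: goods 153735.90 + inland to port 878.94 + export clearance 219.05 = 154833.89
Buyer's account: freight 1724.10 + insurance 639.46 + destination terminal 515.59 + brokerage 154.40 + duty 8611.07 + delivery 2056.18 = 13700.80

Buyer's account: AUD 13700.80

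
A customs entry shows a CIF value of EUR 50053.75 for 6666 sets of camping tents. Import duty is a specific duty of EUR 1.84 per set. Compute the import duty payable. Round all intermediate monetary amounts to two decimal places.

Import duty = 6666 × 1.84 = 12265.44

Import duty: EUR 12265.44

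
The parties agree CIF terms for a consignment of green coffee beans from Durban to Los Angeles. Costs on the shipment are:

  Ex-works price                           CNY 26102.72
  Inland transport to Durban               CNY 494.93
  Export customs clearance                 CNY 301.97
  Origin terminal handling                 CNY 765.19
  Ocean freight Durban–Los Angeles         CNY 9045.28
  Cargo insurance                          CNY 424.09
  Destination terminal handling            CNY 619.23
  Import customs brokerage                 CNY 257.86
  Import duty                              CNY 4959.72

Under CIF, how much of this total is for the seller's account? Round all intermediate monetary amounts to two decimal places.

Seller's account: CNY 37134.18

CIF: the seller pays costs through ocean freight and marine insurance to the destination port.
Seller's account: goods 26102.72 + inland to port 494.93 + export clearance 301.97 + origin terminal 765.19 + freight 9045.28 + insurance 424.09 = 37134.18
Buyer's account: destination terminal 619.23 + brokerage 257.86 + duty 4959.72 = 5836.81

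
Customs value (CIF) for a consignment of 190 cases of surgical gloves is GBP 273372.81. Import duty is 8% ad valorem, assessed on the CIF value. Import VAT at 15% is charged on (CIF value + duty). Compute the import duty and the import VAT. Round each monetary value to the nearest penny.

Import duty = 273372.81 × 8% = 21869.82
VAT base = CIF + duty = 273372.81 + 21869.82 = 295242.63
Import VAT = 295242.63 × 15% = 44286.39

Import duty: GBP 21869.82; import VAT: GBP 44286.39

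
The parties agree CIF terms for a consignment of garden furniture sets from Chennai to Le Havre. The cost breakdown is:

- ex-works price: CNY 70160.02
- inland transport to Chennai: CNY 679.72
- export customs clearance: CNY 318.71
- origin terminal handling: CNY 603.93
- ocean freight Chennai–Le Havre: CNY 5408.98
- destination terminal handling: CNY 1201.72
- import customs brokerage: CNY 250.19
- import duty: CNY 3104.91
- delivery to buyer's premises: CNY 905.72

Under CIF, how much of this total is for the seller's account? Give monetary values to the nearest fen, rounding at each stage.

CIF: the seller pays costs through ocean freight and marine insurance to the destination port.
Seller's account: goods 70160.02 + inland to port 679.72 + export clearance 318.71 + origin terminal 603.93 + freight 5408.98 = 77171.36
Buyer's account: destination terminal 1201.72 + brokerage 250.19 + duty 3104.91 + delivery 905.72 = 5462.54

Seller's account: CNY 77171.36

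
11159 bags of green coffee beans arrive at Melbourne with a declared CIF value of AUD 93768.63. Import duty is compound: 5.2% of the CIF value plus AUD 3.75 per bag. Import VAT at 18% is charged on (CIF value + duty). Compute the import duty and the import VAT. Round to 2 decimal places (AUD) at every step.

Ad valorem component: 93768.63 × 5.2% = 4875.97
Specific component: 11159 × 3.75 = 41846.25
Import duty = 4875.97 + 41846.25 = 46722.22
VAT base = CIF + duty = 93768.63 + 46722.22 = 140490.85
Import VAT = 140490.85 × 18% = 25288.35

Import duty: AUD 46722.22; import VAT: AUD 25288.35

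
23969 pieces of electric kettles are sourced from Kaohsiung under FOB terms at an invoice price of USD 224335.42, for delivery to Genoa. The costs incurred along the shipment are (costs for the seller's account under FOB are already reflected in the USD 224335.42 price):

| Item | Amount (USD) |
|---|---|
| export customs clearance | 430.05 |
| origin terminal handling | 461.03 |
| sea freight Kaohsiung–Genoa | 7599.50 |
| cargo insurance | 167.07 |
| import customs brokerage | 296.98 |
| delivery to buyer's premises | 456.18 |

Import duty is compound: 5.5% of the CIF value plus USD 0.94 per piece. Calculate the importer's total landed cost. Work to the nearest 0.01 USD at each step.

Total landed cost: USD 268151.62

FOB: the seller bears costs until goods are on board at the origin port; the buyer bears freight, insurance and all costs thereafter.
Already in the invoice (seller's account under FOB): export clearance, origin terminal — exclude.
CIF value = FOB price + freight + insurance = 224335.42 + 7599.50 + 167.07 = 232101.99
Ad valorem component: 232101.99 × 5.5% = 12765.61
Specific component: 23969 × 0.94 = 22530.86
Import duty = 12765.61 + 22530.86 = 35296.47
Buyer bears: freight 7599.50 + insurance 167.07 + brokerage 296.98 + delivery 456.18 + duty 35296.47 = 43816.20
Landed cost = invoice 224335.42 + 43816.20 = 268151.62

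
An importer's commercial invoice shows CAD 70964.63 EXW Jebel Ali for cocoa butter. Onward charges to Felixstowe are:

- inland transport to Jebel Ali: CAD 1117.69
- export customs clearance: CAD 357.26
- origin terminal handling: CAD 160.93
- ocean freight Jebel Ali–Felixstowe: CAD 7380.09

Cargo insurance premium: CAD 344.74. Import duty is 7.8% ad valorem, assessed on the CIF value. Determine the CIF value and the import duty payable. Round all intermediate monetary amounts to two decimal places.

CIF = EXW price + pre-shipment costs + freight + insurance
CIF = 70964.63 + 1117.69 + 357.26 + 160.93 + 7380.09 + 344.74 = 80325.34
Import duty = 80325.34 × 7.8% = 6265.38

CIF value: CAD 80325.34; import duty: CAD 6265.38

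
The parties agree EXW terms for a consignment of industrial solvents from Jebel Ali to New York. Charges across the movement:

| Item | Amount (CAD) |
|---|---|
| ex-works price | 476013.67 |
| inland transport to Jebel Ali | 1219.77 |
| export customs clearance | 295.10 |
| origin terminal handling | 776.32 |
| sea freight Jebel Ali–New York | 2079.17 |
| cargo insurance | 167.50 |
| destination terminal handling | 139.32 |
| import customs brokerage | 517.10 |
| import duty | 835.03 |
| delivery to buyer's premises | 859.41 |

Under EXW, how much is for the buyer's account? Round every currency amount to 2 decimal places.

Buyer's account: CAD 6888.72

EXW: the seller makes goods available at their premises; the buyer bears all onward costs.
Seller's account: goods 476013.67 = 476013.67
Buyer's account: inland to port 1219.77 + export clearance 295.10 + origin terminal 776.32 + freight 2079.17 + insurance 167.50 + destination terminal 139.32 + brokerage 517.10 + duty 835.03 + delivery 859.41 = 6888.72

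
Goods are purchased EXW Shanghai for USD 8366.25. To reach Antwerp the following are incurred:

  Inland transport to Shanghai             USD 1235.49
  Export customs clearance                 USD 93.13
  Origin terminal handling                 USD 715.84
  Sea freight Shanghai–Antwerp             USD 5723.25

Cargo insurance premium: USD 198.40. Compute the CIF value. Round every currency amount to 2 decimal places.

CIF value: USD 16332.36

CIF = EXW price + pre-shipment costs + freight + insurance
CIF = 8366.25 + 1235.49 + 93.13 + 715.84 + 5723.25 + 198.40 = 16332.36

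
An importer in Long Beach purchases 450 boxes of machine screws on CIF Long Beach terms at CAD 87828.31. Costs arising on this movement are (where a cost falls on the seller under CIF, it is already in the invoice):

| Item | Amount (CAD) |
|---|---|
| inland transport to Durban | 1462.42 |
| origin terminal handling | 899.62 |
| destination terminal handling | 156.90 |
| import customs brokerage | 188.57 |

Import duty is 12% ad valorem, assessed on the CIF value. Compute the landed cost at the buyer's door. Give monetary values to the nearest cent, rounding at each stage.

CIF: the seller pays costs through ocean freight and marine insurance to the destination port.
Already in the invoice (seller's account under CIF): inland to port, origin terminal — exclude.
The CIF price already equals the CIF value: 87828.31
Import duty = 87828.31 × 12% = 10539.40
Buyer bears: destination terminal 156.90 + brokerage 188.57 + duty 10539.40 = 10884.87
Landed cost = invoice 87828.31 + 10884.87 = 98713.18

Total landed cost: CAD 98713.18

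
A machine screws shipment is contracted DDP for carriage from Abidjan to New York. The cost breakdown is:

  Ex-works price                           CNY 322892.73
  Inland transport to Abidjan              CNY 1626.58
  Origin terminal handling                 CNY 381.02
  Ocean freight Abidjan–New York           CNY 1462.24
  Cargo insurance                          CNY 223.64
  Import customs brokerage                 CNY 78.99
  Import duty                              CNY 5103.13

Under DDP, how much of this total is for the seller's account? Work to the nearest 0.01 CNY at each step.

DDP: the seller bears all costs including import duty.
Seller's account: goods 322892.73 + inland to port 1626.58 + origin terminal 381.02 + freight 1462.24 + insurance 223.64 + brokerage 78.99 + duty 5103.13 = 331768.33
Buyer's account: 0.00

Seller's account: CNY 331768.33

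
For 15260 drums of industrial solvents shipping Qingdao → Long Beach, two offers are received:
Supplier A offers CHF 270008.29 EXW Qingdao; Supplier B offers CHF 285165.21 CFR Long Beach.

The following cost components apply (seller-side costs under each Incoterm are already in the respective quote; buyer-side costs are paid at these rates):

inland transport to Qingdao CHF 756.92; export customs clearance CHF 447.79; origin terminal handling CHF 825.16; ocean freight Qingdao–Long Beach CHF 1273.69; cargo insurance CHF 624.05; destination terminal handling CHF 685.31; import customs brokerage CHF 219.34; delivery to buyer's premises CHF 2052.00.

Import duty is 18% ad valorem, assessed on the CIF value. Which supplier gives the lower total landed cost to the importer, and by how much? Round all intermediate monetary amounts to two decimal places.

Supplier A (EXW):
CIF value = EXW price + inland to port + export clearance + origin terminal + freight + insurance = 270008.29 + 756.92 + 447.79 + 825.16 + 1273.69 + 624.05 = 273935.90
Import duty = 273935.90 × 18% = 49308.46
Buyer bears (A): 756.92 + 447.79 + 825.16 + 1273.69 + 624.05 + 685.31 + 219.34 + 2052.00 = 6884.26
Landed cost (A) = invoice 270008.29 + 6884.26 + duty 49308.46 = 326201.01
Supplier B (CFR):
CIF value = CFR price + insurance = 285165.21 + 624.05 = 285789.26
Import duty = 285789.26 × 18% = 51442.07
Buyer bears (B): 624.05 + 685.31 + 219.34 + 2052.00 = 3580.70
Landed cost (B) = invoice 285165.21 + 3580.70 + duty 51442.07 = 340187.98
Difference = |326201.01 − 340187.98| = 13986.97

Supplier A is cheaper by CHF 13986.97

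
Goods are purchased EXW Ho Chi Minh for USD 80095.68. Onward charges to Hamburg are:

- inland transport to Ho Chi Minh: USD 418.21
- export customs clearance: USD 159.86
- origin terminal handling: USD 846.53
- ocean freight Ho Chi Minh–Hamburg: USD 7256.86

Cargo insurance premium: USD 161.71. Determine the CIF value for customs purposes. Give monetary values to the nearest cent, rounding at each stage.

CIF value: USD 88938.85

CIF = EXW price + pre-shipment costs + freight + insurance
CIF = 80095.68 + 418.21 + 159.86 + 846.53 + 7256.86 + 161.71 = 88938.85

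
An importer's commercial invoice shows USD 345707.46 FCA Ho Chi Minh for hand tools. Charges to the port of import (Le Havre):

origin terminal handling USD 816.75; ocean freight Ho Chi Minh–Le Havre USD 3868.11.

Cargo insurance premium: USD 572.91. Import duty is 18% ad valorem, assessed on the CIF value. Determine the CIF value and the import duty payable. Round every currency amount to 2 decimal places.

CIF = FCA price + pre-shipment costs + freight + insurance
CIF = 345707.46 + 816.75 + 3868.11 + 572.91 = 350965.23
Import duty = 350965.23 × 18% = 63173.74

CIF value: USD 350965.23; import duty: USD 63173.74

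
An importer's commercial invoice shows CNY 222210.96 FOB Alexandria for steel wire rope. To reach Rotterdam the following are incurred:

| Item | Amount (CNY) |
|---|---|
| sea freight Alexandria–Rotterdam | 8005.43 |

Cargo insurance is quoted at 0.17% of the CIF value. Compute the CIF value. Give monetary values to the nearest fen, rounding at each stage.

Let C be the CIF value. C = FOB price + freight + 0.17% × C
C − 0.17% × C = 222210.96 + 8005.43
0.9983 × C = 230216.39
C = 230216.39 / 0.9983 = 230608.42
Insurance premium = 0.17% × 230608.42 = 392.03

CIF value: CNY 230608.42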